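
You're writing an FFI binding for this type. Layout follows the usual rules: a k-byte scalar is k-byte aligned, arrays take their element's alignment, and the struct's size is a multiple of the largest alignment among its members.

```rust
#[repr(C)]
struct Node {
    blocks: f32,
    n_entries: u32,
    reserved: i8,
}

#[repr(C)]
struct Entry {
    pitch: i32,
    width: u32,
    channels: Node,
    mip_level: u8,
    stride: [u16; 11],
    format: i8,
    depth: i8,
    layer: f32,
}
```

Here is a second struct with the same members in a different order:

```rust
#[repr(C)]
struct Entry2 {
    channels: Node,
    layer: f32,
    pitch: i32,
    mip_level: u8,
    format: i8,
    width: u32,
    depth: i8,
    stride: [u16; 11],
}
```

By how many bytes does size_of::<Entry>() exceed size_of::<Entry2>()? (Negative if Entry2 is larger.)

Node: 0..4  blocks  (4B, 4-aligned); 4..8  n_entries  (4B, 4-aligned); 8..9  reserved  (1B, 1-aligned); 9..12  -- tail padding (3B); sizeof = 12, alignof = 4
0..4  pitch  (4B, 4-aligned)
4..8  width  (4B, 4-aligned)
8..20  channels  (12B, 4-aligned)
20..21  mip_level  (1B, 1-aligned)
21..22  -- padding (1B)
22..44  stride  (22B, 2-aligned)
44..45  format  (1B, 1-aligned)
45..46  depth  (1B, 1-aligned)
46..48  -- padding (2B)
48..52  layer  (4B, 4-aligned)
sizeof = 52, alignof = 4
— Entry2 —
0..12  channels  (12B, 4-aligned)
12..16  layer  (4B, 4-aligned)
16..20  pitch  (4B, 4-aligned)
20..21  mip_level  (1B, 1-aligned)
21..22  format  (1B, 1-aligned)
22..24  -- padding (2B)
24..28  width  (4B, 4-aligned)
28..29  depth  (1B, 1-aligned)
29..30  -- padding (1B)
30..52  stride  (22B, 2-aligned)
sizeof = 52, alignof = 4
52 − 52 = 0

0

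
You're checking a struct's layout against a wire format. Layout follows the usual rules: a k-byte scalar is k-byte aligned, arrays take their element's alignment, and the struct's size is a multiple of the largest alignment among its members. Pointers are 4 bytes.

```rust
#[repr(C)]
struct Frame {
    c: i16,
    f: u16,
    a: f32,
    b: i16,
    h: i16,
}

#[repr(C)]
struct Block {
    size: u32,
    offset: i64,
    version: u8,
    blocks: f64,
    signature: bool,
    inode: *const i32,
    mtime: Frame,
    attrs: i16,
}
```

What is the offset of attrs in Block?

52

Frame: @0: c [2B, align 2] → 2; @2: f [2B, align 2] → 4; @4: a [4B, align 4] → 8; @8: b [2B, align 2] → 10; @10: h [2B, align 2] → 12; size 12, align 4
@0: size [4B, align 4] → 4
+4 pad (align 8)
@8: offset [8B, align 8] → 16
@16: version [1B, align 1] → 17
+7 pad (align 8)
@24: blocks [8B, align 8] → 32
@32: signature [1B, align 1] → 33
+3 pad (align 4)
@36: inode [4B, align 4] → 40
@40: mtime [12B, align 4] → 52
@52: attrs [2B, align 2] → 54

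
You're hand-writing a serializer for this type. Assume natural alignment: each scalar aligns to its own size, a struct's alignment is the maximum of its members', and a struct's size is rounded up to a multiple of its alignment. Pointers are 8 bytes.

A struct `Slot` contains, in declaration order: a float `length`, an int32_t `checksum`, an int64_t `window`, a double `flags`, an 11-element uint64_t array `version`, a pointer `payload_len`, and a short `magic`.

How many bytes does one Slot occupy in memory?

0..4  length  (4B, 4-aligned)
4..8  checksum  (4B, 4-aligned)
8..16  window  (8B, 8-aligned)
16..24  flags  (8B, 8-aligned)
24..112  version  (88B, 8-aligned)
112..120  payload_len  (8B, 8-aligned)
120..122  magic  (2B, 2-aligned)
122..128  -- tail padding (6B)
sizeof = 128, alignof = 8

128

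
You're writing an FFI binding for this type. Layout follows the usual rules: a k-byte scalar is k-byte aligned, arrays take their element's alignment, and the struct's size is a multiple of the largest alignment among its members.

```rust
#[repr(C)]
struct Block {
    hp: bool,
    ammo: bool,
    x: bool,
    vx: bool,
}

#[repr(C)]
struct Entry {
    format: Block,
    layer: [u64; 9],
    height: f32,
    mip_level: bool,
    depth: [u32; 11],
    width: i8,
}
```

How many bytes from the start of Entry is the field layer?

8

Block: 0..1  hp  (1B, 1-aligned); 1..2  ammo  (1B, 1-aligned); 2..3  x  (1B, 1-aligned); 3..4  vx  (1B, 1-aligned); sizeof = 4, alignof = 1
0..4  format  (4B, 1-aligned)
4..8  -- padding (4B)
8..80  layer  (72B, 8-aligned)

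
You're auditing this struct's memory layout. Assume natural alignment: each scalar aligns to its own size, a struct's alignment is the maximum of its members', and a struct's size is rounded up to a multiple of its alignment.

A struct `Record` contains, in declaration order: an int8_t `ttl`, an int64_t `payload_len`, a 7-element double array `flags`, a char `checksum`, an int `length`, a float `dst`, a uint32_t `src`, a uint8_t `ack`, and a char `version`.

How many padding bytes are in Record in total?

ttl at 0 (size 1, align 1) → ends 1
pad 7 to align 8 for payload_len
payload_len at 8 (size 8, align 8) → ends 16
flags at 16 (size 56, align 8) → ends 72
checksum at 72 (size 1, align 1) → ends 73
pad 3 to align 4 for length
length at 76 (size 4, align 4) → ends 80
dst at 80 (size 4, align 4) → ends 84
src at 84 (size 4, align 4) → ends 88
ack at 88 (size 1, align 1) → ends 89
version at 89 (size 1, align 1) → ends 90
tail pad 6 to reach multiple of 8
total 96 bytes, alignment 8
data bytes 80, size 96 → padding 16

16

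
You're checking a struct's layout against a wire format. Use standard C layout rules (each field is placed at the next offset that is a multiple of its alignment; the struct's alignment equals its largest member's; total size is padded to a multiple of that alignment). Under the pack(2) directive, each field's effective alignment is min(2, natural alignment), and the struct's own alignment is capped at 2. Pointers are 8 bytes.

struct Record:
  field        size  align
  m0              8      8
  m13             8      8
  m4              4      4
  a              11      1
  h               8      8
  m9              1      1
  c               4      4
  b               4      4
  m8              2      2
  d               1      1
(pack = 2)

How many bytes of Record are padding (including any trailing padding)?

3

0..8  m0  (8B, 2-aligned)
8..16  m13  (8B, 2-aligned)
16..20  m4  (4B, 2-aligned)
20..31  a  (11B, 1-aligned)
31..32  -- padding (1B)
32..40  h  (8B, 2-aligned)
40..41  m9  (1B, 1-aligned)
41..42  -- padding (1B)
42..46  c  (4B, 2-aligned)
46..50  b  (4B, 2-aligned)
50..52  m8  (2B, 2-aligned)
52..53  d  (1B, 1-aligned)
53..54  -- tail padding (1B)
sizeof = 54, alignof = 2
data bytes 51, size 54 → padding 3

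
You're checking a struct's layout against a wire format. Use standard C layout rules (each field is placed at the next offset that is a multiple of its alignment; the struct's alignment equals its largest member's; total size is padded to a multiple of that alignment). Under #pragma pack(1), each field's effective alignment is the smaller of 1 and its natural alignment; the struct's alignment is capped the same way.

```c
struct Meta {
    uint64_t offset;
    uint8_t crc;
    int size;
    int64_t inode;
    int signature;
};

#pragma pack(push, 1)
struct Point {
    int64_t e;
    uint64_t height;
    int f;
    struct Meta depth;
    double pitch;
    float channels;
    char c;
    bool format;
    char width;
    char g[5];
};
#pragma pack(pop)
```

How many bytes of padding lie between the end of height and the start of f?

Meta: offset at 0 (size 8, align 8) → ends 8; crc at 8 (size 1, align 1) → ends 9; pad 3 to align 4 for size; size at 12 (size 4, align 4) → ends 16; inode at 16 (size 8, align 8) → ends 24; signature at 24 (size 4, align 4) → ends 28; tail pad 4 to reach multiple of 8; total 32 bytes, alignment 8
e at 0 (size 8, align 1) → ends 8
height at 8 (size 8, align 1) → ends 16
f at 16 (size 4, align 1) → ends 20

0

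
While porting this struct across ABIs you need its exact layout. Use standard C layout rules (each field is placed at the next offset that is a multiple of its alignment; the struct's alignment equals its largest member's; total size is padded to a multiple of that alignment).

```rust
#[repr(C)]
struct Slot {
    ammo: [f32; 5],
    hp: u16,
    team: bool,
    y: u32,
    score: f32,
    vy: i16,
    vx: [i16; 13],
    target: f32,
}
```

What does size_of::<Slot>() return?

0..20  ammo  (20B, 4-aligned)
20..22  hp  (2B, 2-aligned)
22..23  team  (1B, 1-aligned)
23..24  -- padding (1B)
24..28  y  (4B, 4-aligned)
28..32  score  (4B, 4-aligned)
32..34  vy  (2B, 2-aligned)
34..60  vx  (26B, 2-aligned)
60..64  target  (4B, 4-aligned)
sizeof = 64, alignof = 4

64 bytes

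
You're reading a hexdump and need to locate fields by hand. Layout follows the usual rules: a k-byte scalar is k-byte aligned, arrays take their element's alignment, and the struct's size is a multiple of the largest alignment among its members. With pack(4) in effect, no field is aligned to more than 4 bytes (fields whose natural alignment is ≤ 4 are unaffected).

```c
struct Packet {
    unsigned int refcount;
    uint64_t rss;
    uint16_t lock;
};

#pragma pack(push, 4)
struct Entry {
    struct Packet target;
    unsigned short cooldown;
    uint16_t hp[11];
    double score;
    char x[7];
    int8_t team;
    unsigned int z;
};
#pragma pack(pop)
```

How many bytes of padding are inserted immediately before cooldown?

0

Packet: refcount at 0 (size 4, align 4) → ends 4; pad 4 to align 8 for rss; rss at 8 (size 8, align 8) → ends 16; lock at 16 (size 2, align 2) → ends 18; tail pad 6 to reach multiple of 8; total 24 bytes, alignment 8
target at 0 (size 24, align 4) → ends 24
cooldown at 24 (size 2, align 2) → ends 26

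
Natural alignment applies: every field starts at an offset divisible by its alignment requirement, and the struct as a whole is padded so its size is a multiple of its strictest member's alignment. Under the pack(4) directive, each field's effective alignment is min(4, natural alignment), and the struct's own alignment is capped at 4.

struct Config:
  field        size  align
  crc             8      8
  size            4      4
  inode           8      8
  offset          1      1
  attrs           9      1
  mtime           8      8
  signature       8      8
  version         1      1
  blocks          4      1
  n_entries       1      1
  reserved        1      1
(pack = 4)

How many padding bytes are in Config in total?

3

@0: crc [8B, align 4] → 8
@8: size [4B, align 4] → 12
@12: inode [8B, align 4] → 20
@20: offset [1B, align 1] → 21
@21: attrs [9B, align 1] → 30
+2 pad (align 4)
@32: mtime [8B, align 4] → 40
@40: signature [8B, align 4] → 48
@48: version [1B, align 1] → 49
@49: blocks [4B, align 1] → 53
@53: n_entries [1B, align 1] → 54
@54: reserved [1B, align 1] → 55
+1 tail pad (align 4)
size 56, align 4
data bytes 53, size 56 → padding 3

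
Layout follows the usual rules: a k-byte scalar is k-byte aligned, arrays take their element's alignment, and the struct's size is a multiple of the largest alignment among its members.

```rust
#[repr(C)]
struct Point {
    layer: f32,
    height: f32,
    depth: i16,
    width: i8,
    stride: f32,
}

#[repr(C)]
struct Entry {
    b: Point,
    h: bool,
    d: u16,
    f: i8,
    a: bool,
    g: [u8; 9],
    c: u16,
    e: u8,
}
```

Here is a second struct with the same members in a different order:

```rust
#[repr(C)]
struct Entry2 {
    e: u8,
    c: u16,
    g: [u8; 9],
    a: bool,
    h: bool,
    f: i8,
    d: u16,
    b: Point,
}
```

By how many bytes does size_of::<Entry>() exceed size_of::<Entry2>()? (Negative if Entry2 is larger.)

Point: layer at 0 (size 4, align 4) → ends 4; height at 4 (size 4, align 4) → ends 8; depth at 8 (size 2, align 2) → ends 10; width at 10 (size 1, align 1) → ends 11; pad 1 to align 4 for stride; stride at 12 (size 4, align 4) → ends 16; total 16 bytes, alignment 4
b at 0 (size 16, align 4) → ends 16
h at 16 (size 1, align 1) → ends 17
pad 1 to align 2 for d
d at 18 (size 2, align 2) → ends 20
f at 20 (size 1, align 1) → ends 21
a at 21 (size 1, align 1) → ends 22
g at 22 (size 9, align 1) → ends 31
pad 1 to align 2 for c
c at 32 (size 2, align 2) → ends 34
e at 34 (size 1, align 1) → ends 35
tail pad 1 to reach multiple of 4
total 36 bytes, alignment 4
— Entry2 —
e at 0 (size 1, align 1) → ends 1
pad 1 to align 2 for c
c at 2 (size 2, align 2) → ends 4
g at 4 (size 9, align 1) → ends 13
a at 13 (size 1, align 1) → ends 14
h at 14 (size 1, align 1) → ends 15
f at 15 (size 1, align 1) → ends 16
d at 16 (size 2, align 2) → ends 18
pad 2 to align 4 for b
b at 20 (size 16, align 4) → ends 36
total 36 bytes, alignment 4
36 − 36 = 0

0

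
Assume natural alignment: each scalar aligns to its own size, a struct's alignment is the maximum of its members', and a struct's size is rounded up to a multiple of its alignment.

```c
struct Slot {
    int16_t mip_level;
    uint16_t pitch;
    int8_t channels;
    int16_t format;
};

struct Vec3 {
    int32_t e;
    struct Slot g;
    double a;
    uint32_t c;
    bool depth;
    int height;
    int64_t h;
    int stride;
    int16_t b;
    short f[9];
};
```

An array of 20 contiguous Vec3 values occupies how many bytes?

1440

Slot: mip_level at 0 (size 2, align 2) → ends 2; pitch at 2 (size 2, align 2) → ends 4; channels at 4 (size 1, align 1) → ends 5; pad 1 to align 2 for format; format at 6 (size 2, align 2) → ends 8; total 8 bytes, alignment 2
e at 0 (size 4, align 4) → ends 4
g at 4 (size 8, align 2) → ends 12
pad 4 to align 8 for a
a at 16 (size 8, align 8) → ends 24
c at 24 (size 4, align 4) → ends 28
depth at 28 (size 1, align 1) → ends 29
pad 3 to align 4 for height
height at 32 (size 4, align 4) → ends 36
pad 4 to align 8 for h
h at 40 (size 8, align 8) → ends 48
stride at 48 (size 4, align 4) → ends 52
b at 52 (size 2, align 2) → ends 54
f at 54 (size 18, align 2) → ends 72
total 72 bytes, alignment 8
array of 20: 20 × 72 = 1440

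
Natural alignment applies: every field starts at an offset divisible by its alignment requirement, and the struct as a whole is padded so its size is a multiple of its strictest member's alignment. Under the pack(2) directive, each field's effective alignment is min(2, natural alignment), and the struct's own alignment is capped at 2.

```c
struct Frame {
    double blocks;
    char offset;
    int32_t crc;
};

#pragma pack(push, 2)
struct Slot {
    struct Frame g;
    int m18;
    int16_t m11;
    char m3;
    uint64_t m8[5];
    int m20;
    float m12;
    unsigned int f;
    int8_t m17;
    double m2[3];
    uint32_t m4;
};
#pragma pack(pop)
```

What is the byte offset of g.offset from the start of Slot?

8

Frame: 0..8  blocks  (8B, 8-aligned); 8..9  offset  (1B, 1-aligned); 9..12  -- padding (3B); 12..16  crc  (4B, 4-aligned); sizeof = 16, alignof = 8
0..16  g  (16B, 2-aligned)
within Frame: offset at 8
0 + 8 = 8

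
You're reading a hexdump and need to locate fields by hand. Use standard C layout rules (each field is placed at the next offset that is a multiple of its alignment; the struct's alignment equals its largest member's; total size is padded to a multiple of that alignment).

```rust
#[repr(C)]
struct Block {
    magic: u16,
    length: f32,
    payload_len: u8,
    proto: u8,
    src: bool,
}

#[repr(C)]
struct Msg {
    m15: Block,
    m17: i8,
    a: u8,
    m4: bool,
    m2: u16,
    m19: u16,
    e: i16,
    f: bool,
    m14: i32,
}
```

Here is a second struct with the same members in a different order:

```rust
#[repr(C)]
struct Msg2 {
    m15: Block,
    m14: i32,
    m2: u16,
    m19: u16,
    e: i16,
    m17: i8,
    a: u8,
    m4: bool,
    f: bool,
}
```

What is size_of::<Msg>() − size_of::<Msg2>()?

0

Block: 0..2  magic  (2B, 2-aligned); 2..4  -- padding (2B); 4..8  length  (4B, 4-aligned); 8..9  payload_len  (1B, 1-aligned); 9..10  proto  (1B, 1-aligned); 10..11  src  (1B, 1-aligned); 11..12  -- tail padding (1B); sizeof = 12, alignof = 4
0..12  m15  (12B, 4-aligned)
12..13  m17  (1B, 1-aligned)
13..14  a  (1B, 1-aligned)
14..15  m4  (1B, 1-aligned)
15..16  -- padding (1B)
16..18  m2  (2B, 2-aligned)
18..20  m19  (2B, 2-aligned)
20..22  e  (2B, 2-aligned)
22..23  f  (1B, 1-aligned)
23..24  -- padding (1B)
24..28  m14  (4B, 4-aligned)
sizeof = 28, alignof = 4
— Msg2 —
0..12  m15  (12B, 4-aligned)
12..16  m14  (4B, 4-aligned)
16..18  m2  (2B, 2-aligned)
18..20  m19  (2B, 2-aligned)
20..22  e  (2B, 2-aligned)
22..23  m17  (1B, 1-aligned)
23..24  a  (1B, 1-aligned)
24..25  m4  (1B, 1-aligned)
25..26  f  (1B, 1-aligned)
26..28  -- tail padding (2B)
sizeof = 28, alignof = 4
28 − 28 = 0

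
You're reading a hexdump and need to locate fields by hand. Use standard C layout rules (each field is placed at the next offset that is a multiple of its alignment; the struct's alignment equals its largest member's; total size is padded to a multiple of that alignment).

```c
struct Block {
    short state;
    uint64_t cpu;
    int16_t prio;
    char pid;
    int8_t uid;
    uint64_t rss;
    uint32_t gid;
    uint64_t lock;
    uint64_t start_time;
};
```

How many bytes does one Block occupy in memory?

56

@0: state [2B, align 2] → 2
+6 pad (align 8)
@8: cpu [8B, align 8] → 16
@16: prio [2B, align 2] → 18
@18: pid [1B, align 1] → 19
@19: uid [1B, align 1] → 20
+4 pad (align 8)
@24: rss [8B, align 8] → 32
@32: gid [4B, align 4] → 36
+4 pad (align 8)
@40: lock [8B, align 8] → 48
@48: start_time [8B, align 8] → 56
size 56, align 8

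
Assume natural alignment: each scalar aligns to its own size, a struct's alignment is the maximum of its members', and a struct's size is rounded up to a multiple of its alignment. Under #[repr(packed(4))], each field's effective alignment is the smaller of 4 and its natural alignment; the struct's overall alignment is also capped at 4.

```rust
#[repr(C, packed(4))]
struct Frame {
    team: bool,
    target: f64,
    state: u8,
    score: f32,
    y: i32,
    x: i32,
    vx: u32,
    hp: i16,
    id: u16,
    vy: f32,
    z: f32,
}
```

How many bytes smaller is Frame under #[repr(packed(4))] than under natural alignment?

natural layout:
  team at 0 (size 1, align 1) → ends 1
  pad 7 to align 8 for target
  target at 8 (size 8, align 8) → ends 16
  state at 16 (size 1, align 1) → ends 17
  pad 3 to align 4 for score
  score at 20 (size 4, align 4) → ends 24
  y at 24 (size 4, align 4) → ends 28
  x at 28 (size 4, align 4) → ends 32
  vx at 32 (size 4, align 4) → ends 36
  hp at 36 (size 2, align 2) → ends 38
  id at 38 (size 2, align 2) → ends 40
  vy at 40 (size 4, align 4) → ends 44
  z at 44 (size 4, align 4) → ends 48
  total 48 bytes, alignment 8
packed(4) layout:
  team at 0 (size 1, align 1) → ends 1
  pad 3 to align 4 for target
  target at 4 (size 8, align 4) → ends 12
  state at 12 (size 1, align 1) → ends 13
  pad 3 to align 4 for score
  score at 16 (size 4, align 4) → ends 20
  y at 20 (size 4, align 4) → ends 24
  x at 24 (size 4, align 4) → ends 28
  vx at 28 (size 4, align 4) → ends 32
  hp at 32 (size 2, align 2) → ends 34
  id at 34 (size 2, align 2) → ends 36
  vy at 36 (size 4, align 4) → ends 40
  z at 40 (size 4, align 4) → ends 44
  total 44 bytes, alignment 4
48 − 44 = 4

4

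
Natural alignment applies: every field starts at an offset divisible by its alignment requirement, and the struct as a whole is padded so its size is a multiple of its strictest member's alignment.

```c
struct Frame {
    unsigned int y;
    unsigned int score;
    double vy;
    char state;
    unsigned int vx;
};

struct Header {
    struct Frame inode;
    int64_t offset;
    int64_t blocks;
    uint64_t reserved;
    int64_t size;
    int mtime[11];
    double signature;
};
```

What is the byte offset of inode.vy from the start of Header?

8

Frame: @0: y [4B, align 4] → 4; @4: score [4B, align 4] → 8; @8: vy [8B, align 8] → 16; @16: state [1B, align 1] → 17; +3 pad (align 4); @20: vx [4B, align 4] → 24; size 24, align 8
@0: inode [24B, align 8] → 24
within Frame: vy at 8
0 + 8 = 8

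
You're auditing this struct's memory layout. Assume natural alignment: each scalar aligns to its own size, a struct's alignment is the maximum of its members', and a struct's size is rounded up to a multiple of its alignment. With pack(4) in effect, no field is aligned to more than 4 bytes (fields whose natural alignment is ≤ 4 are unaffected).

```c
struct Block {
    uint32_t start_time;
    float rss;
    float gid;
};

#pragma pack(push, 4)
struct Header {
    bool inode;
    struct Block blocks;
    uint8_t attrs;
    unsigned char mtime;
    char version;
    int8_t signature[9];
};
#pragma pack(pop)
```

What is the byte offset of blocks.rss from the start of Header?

Block: 0..4  start_time  (4B, 4-aligned); 4..8  rss  (4B, 4-aligned); 8..12  gid  (4B, 4-aligned); sizeof = 12, alignof = 4
0..1  inode  (1B, 1-aligned)
1..4  -- padding (3B)
4..16  blocks  (12B, 4-aligned)
within Block: rss at 4
4 + 4 = 8

8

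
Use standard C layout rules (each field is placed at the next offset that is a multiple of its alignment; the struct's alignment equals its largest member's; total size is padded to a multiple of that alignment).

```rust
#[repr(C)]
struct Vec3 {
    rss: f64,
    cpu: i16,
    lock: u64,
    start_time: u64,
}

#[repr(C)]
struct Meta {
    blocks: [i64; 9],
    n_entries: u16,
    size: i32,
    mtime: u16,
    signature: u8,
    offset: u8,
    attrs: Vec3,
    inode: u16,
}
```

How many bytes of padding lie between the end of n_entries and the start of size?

2

Vec3: rss at 0 (size 8, align 8) → ends 8; cpu at 8 (size 2, align 2) → ends 10; pad 6 to align 8 for lock; lock at 16 (size 8, align 8) → ends 24; start_time at 24 (size 8, align 8) → ends 32; total 32 bytes, alignment 8
blocks at 0 (size 72, align 8) → ends 72
n_entries at 72 (size 2, align 2) → ends 74
pad 2 to align 4 for size
size at 76 (size 4, align 4) → ends 80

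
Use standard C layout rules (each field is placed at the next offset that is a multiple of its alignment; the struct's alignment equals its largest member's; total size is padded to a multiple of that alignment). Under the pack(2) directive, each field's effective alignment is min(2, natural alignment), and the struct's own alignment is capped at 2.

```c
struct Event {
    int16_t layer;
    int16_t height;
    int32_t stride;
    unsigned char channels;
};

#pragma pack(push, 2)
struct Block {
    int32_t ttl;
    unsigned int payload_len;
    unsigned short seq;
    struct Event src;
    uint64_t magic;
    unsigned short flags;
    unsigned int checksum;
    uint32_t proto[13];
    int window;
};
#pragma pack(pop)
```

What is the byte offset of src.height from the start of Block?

Event: @0: layer [2B, align 2] → 2; @2: height [2B, align 2] → 4; @4: stride [4B, align 4] → 8; @8: channels [1B, align 1] → 9; +3 tail pad (align 4); size 12, align 4
@0: ttl [4B, align 2] → 4
@4: payload_len [4B, align 2] → 8
@8: seq [2B, align 2] → 10
@10: src [12B, align 2] → 22
within Event: height at 2
10 + 2 = 12

12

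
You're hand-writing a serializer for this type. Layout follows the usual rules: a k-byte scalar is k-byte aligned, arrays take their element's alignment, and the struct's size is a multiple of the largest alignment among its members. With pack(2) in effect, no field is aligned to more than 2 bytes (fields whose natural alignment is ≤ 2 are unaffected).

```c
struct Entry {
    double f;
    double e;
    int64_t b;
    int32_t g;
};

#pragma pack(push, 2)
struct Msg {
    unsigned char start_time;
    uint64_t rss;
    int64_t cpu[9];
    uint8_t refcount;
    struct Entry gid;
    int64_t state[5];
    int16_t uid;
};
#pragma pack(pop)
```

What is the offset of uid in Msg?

Entry: @0: f [8B, align 8] → 8; @8: e [8B, align 8] → 16; @16: b [8B, align 8] → 24; @24: g [4B, align 4] → 28; +4 tail pad (align 8); size 32, align 8
@0: start_time [1B, align 1] → 1
+1 pad (align 2)
@2: rss [8B, align 2] → 10
@10: cpu [72B, align 2] → 82
@82: refcount [1B, align 1] → 83
+1 pad (align 2)
@84: gid [32B, align 2] → 116
@116: state [40B, align 2] → 156
@156: uid [2B, align 2] → 158

156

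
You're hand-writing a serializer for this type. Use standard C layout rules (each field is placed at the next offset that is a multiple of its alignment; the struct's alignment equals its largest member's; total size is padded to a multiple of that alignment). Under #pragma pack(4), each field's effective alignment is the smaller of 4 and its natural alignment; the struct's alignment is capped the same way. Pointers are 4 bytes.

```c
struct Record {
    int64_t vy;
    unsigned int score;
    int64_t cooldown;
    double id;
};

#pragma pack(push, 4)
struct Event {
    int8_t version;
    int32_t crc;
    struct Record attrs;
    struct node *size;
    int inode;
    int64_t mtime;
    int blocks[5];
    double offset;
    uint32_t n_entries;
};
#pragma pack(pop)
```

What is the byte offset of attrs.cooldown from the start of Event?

Record: 0..8  vy  (8B, 8-aligned); 8..12  score  (4B, 4-aligned); 12..16  -- padding (4B); 16..24  cooldown  (8B, 8-aligned); 24..32  id  (8B, 8-aligned); sizeof = 32, alignof = 8
0..1  version  (1B, 1-aligned)
1..4  -- padding (3B)
4..8  crc  (4B, 4-aligned)
8..40  attrs  (32B, 4-aligned)
within Record: cooldown at 16
8 + 16 = 24

24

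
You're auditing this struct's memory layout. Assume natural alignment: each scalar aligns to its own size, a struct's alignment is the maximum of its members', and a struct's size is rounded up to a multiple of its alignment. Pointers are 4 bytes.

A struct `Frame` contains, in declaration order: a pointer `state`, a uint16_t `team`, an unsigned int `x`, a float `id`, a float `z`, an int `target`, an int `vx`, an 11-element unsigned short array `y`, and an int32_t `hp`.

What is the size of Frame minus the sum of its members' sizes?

0..4  state  (4B, 4-aligned)
4..6  team  (2B, 2-aligned)
6..8  -- padding (2B)
8..12  x  (4B, 4-aligned)
12..16  id  (4B, 4-aligned)
16..20  z  (4B, 4-aligned)
20..24  target  (4B, 4-aligned)
24..28  vx  (4B, 4-aligned)
28..50  y  (22B, 2-aligned)
50..52  -- padding (2B)
52..56  hp  (4B, 4-aligned)
sizeof = 56, alignof = 4
data bytes 52, size 56 → padding 4

4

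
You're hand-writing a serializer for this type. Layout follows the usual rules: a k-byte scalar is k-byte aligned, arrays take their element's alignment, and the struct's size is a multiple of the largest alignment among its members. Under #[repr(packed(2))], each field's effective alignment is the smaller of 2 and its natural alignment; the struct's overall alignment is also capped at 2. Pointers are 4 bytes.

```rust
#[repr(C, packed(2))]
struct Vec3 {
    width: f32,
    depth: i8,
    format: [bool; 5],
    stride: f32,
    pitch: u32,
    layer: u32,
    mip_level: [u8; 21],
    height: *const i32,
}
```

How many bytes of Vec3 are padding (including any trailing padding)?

1

0..4  width  (4B, 2-aligned)
4..5  depth  (1B, 1-aligned)
5..10  format  (5B, 1-aligned)
10..14  stride  (4B, 2-aligned)
14..18  pitch  (4B, 2-aligned)
18..22  layer  (4B, 2-aligned)
22..43  mip_level  (21B, 1-aligned)
43..44  -- padding (1B)
44..48  height  (4B, 2-aligned)
sizeof = 48, alignof = 2
data bytes 47, size 48 → padding 1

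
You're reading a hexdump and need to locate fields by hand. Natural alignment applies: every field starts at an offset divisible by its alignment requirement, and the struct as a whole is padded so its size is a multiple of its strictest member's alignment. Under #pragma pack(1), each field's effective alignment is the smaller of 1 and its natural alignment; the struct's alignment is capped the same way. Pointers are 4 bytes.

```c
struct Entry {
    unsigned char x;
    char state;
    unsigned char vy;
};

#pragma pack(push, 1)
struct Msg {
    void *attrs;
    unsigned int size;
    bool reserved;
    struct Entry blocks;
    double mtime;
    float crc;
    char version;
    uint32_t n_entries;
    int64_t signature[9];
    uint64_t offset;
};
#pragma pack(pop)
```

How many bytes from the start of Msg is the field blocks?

9

Entry: x at 0 (size 1, align 1) → ends 1; state at 1 (size 1, align 1) → ends 2; vy at 2 (size 1, align 1) → ends 3; total 3 bytes, alignment 1
attrs at 0 (size 4, align 1) → ends 4
size at 4 (size 4, align 1) → ends 8
reserved at 8 (size 1, align 1) → ends 9
blocks at 9 (size 3, align 1) → ends 12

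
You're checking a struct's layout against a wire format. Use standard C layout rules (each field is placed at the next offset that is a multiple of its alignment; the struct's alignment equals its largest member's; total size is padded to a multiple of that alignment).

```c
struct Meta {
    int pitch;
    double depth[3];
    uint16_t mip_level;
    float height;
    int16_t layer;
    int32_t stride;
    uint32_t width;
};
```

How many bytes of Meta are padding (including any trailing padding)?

pitch at 0 (size 4, align 4) → ends 4
pad 4 to align 8 for depth
depth at 8 (size 24, align 8) → ends 32
mip_level at 32 (size 2, align 2) → ends 34
pad 2 to align 4 for height
height at 36 (size 4, align 4) → ends 40
layer at 40 (size 2, align 2) → ends 42
pad 2 to align 4 for stride
stride at 44 (size 4, align 4) → ends 48
width at 48 (size 4, align 4) → ends 52
tail pad 4 to reach multiple of 8
total 56 bytes, alignment 8
data bytes 44, size 56 → padding 12

12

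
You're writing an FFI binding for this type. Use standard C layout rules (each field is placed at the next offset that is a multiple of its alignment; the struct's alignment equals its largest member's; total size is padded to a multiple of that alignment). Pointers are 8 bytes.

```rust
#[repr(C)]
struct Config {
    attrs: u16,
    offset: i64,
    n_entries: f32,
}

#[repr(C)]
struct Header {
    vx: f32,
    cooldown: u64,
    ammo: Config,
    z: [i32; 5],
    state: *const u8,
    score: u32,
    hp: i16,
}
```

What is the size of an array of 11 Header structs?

Config: @0: attrs [2B, align 2] → 2; +6 pad (align 8); @8: offset [8B, align 8] → 16; @16: n_entries [4B, align 4] → 20; +4 tail pad (align 8); size 24, align 8
@0: vx [4B, align 4] → 4
+4 pad (align 8)
@8: cooldown [8B, align 8] → 16
@16: ammo [24B, align 8] → 40
@40: z [20B, align 4] → 60
+4 pad (align 8)
@64: state [8B, align 8] → 72
@72: score [4B, align 4] → 76
@76: hp [2B, align 2] → 78
+2 tail pad (align 8)
size 80, align 8
array of 11: 11 × 80 = 880

880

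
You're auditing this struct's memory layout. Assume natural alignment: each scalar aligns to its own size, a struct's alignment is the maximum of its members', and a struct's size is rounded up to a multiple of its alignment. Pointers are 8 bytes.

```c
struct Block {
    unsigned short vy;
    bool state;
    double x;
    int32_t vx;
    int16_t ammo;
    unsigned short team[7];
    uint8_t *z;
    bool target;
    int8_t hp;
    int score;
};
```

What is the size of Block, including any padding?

@0: vy [2B, align 2] → 2
@2: state [1B, align 1] → 3
+5 pad (align 8)
@8: x [8B, align 8] → 16
@16: vx [4B, align 4] → 20
@20: ammo [2B, align 2] → 22
@22: team [14B, align 2] → 36
+4 pad (align 8)
@40: z [8B, align 8] → 48
@48: target [1B, align 1] → 49
@49: hp [1B, align 1] → 50
+2 pad (align 4)
@52: score [4B, align 4] → 56
size 56, align 8

56 bytes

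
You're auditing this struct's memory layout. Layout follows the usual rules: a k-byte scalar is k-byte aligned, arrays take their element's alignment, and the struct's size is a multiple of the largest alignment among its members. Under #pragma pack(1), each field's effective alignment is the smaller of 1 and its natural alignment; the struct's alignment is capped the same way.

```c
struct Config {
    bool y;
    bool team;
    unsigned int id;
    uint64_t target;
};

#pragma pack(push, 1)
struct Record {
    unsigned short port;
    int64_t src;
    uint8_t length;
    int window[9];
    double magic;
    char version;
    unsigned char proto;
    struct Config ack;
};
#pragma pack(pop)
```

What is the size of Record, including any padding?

73 bytes

Config: @0: y [1B, align 1] → 1; @1: team [1B, align 1] → 2; +2 pad (align 4); @4: id [4B, align 4] → 8; @8: target [8B, align 8] → 16; size 16, align 8
@0: port [2B, align 1] → 2
@2: src [8B, align 1] → 10
@10: length [1B, align 1] → 11
@11: window [36B, align 1] → 47
@47: magic [8B, align 1] → 55
@55: version [1B, align 1] → 56
@56: proto [1B, align 1] → 57
@57: ack [16B, align 1] → 73
size 73, align 1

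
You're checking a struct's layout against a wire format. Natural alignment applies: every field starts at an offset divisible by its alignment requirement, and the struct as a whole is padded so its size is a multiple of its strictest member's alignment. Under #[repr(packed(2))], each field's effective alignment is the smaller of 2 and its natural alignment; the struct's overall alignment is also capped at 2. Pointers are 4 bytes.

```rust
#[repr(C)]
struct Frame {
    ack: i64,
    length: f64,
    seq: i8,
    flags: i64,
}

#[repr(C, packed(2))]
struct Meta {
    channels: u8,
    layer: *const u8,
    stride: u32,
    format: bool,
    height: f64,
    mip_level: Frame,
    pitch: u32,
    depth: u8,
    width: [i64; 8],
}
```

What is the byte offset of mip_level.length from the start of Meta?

Frame: 0..8  ack  (8B, 8-aligned); 8..16  length  (8B, 8-aligned); 16..17  seq  (1B, 1-aligned); 17..24  -- padding (7B); 24..32  flags  (8B, 8-aligned); sizeof = 32, alignof = 8
0..1  channels  (1B, 1-aligned)
1..2  -- padding (1B)
2..6  layer  (4B, 2-aligned)
6..10  stride  (4B, 2-aligned)
10..11  format  (1B, 1-aligned)
11..12  -- padding (1B)
12..20  height  (8B, 2-aligned)
20..52  mip_level  (32B, 2-aligned)
within Frame: length at 8
20 + 8 = 28

28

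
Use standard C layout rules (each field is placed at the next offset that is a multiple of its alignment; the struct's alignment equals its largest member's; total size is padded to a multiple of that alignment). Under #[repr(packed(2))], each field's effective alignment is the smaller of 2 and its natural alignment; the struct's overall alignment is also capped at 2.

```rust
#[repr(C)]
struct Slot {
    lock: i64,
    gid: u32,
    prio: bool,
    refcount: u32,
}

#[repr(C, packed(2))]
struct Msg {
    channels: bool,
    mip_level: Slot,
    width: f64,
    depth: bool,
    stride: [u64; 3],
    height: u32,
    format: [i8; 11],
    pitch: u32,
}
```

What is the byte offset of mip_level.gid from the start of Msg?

10

Slot: lock at 0 (size 8, align 8) → ends 8; gid at 8 (size 4, align 4) → ends 12; prio at 12 (size 1, align 1) → ends 13; pad 3 to align 4 for refcount; refcount at 16 (size 4, align 4) → ends 20; tail pad 4 to reach multiple of 8; total 24 bytes, alignment 8
channels at 0 (size 1, align 1) → ends 1
pad 1 to align 2 for mip_level
mip_level at 2 (size 24, align 2) → ends 26
within Slot: gid at 8
2 + 8 = 10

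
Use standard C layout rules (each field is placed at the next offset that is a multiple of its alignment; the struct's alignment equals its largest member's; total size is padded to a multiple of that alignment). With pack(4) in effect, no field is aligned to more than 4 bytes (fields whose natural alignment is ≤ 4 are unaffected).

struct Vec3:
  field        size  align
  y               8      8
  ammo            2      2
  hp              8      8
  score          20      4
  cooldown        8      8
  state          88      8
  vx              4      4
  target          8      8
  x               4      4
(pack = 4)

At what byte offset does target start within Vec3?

@0: y [8B, align 4] → 8
@8: ammo [2B, align 2] → 10
+2 pad (align 4)
@12: hp [8B, align 4] → 20
@20: score [20B, align 4] → 40
@40: cooldown [8B, align 4] → 48
@48: state [88B, align 4] → 136
@136: vx [4B, align 4] → 140
@140: target [8B, align 4] → 148

140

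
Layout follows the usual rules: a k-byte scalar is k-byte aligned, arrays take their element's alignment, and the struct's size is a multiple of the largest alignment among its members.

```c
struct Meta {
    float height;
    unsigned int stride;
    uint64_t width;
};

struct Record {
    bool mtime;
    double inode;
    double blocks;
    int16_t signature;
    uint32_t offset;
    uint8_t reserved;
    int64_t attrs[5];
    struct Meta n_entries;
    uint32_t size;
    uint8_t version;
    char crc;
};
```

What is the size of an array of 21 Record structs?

2184

Meta: 0..4  height  (4B, 4-aligned); 4..8  stride  (4B, 4-aligned); 8..16  width  (8B, 8-aligned); sizeof = 16, alignof = 8
0..1  mtime  (1B, 1-aligned)
1..8  -- padding (7B)
8..16  inode  (8B, 8-aligned)
16..24  blocks  (8B, 8-aligned)
24..26  signature  (2B, 2-aligned)
26..28  -- padding (2B)
28..32  offset  (4B, 4-aligned)
32..33  reserved  (1B, 1-aligned)
33..40  -- padding (7B)
40..80  attrs  (40B, 8-aligned)
80..96  n_entries  (16B, 8-aligned)
96..100  size  (4B, 4-aligned)
100..101  version  (1B, 1-aligned)
101..102  crc  (1B, 1-aligned)
102..104  -- tail padding (2B)
sizeof = 104, alignof = 8
array of 21: 21 × 104 = 2184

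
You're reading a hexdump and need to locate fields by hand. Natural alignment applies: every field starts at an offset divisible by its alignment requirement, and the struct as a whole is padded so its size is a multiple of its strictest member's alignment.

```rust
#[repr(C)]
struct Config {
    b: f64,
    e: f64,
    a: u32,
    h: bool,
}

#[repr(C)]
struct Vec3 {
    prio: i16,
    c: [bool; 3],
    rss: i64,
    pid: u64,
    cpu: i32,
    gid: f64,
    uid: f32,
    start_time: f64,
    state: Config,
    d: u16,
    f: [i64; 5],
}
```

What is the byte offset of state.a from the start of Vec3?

72

Config: @0: b [8B, align 8] → 8; @8: e [8B, align 8] → 16; @16: a [4B, align 4] → 20; @20: h [1B, align 1] → 21; +3 tail pad (align 8); size 24, align 8
@0: prio [2B, align 2] → 2
@2: c [3B, align 1] → 5
+3 pad (align 8)
@8: rss [8B, align 8] → 16
@16: pid [8B, align 8] → 24
@24: cpu [4B, align 4] → 28
+4 pad (align 8)
@32: gid [8B, align 8] → 40
@40: uid [4B, align 4] → 44
+4 pad (align 8)
@48: start_time [8B, align 8] → 56
@56: state [24B, align 8] → 80
within Config: a at 16
56 + 16 = 72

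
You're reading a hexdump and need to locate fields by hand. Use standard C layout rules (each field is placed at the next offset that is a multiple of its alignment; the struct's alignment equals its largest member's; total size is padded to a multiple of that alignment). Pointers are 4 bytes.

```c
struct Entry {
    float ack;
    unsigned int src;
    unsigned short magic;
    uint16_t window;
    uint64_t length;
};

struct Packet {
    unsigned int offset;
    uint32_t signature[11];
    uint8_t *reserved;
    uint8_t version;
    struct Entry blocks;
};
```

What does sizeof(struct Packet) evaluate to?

Entry: 0..4  ack  (4B, 4-aligned); 4..8  src  (4B, 4-aligned); 8..10  magic  (2B, 2-aligned); 10..12  window  (2B, 2-aligned); 12..16  -- padding (4B); 16..24  length  (8B, 8-aligned); sizeof = 24, alignof = 8
0..4  offset  (4B, 4-aligned)
4..48  signature  (44B, 4-aligned)
48..52  reserved  (4B, 4-aligned)
52..53  version  (1B, 1-aligned)
53..56  -- padding (3B)
56..80  blocks  (24B, 8-aligned)
sizeof = 80, alignof = 8

80 bytes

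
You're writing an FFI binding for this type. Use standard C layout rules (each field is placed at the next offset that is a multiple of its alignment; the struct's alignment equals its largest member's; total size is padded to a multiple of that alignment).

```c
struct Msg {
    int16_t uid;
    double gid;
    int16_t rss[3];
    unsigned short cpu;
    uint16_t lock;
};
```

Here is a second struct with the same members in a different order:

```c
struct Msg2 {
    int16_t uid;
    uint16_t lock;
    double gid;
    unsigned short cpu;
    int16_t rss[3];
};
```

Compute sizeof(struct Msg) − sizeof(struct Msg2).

uid at 0 (size 2, align 2) → ends 2
pad 6 to align 8 for gid
gid at 8 (size 8, align 8) → ends 16
rss at 16 (size 6, align 2) → ends 22
cpu at 22 (size 2, align 2) → ends 24
lock at 24 (size 2, align 2) → ends 26
tail pad 6 to reach multiple of 8
total 32 bytes, alignment 8
— Msg2 —
uid at 0 (size 2, align 2) → ends 2
lock at 2 (size 2, align 2) → ends 4
pad 4 to align 8 for gid
gid at 8 (size 8, align 8) → ends 16
cpu at 16 (size 2, align 2) → ends 18
rss at 18 (size 6, align 2) → ends 24
total 24 bytes, alignment 8
32 − 24 = 8

8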